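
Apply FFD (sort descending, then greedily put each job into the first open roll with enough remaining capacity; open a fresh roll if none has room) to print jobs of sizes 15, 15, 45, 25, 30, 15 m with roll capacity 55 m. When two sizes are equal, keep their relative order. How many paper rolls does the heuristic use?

Sorted descending: 45, 30, 25, 15, 15, 15.
  45 → roll 1 (new)  [load 45/55]
  30 → roll 2 (new)  [load 30/55]
  25 → roll 2  [load 55/55]
  15 → roll 3 (new)  [load 15/55]
  15 → roll 3  [load 30/55]
  15 → roll 3  [load 45/55]
3 paper rolls opened.

3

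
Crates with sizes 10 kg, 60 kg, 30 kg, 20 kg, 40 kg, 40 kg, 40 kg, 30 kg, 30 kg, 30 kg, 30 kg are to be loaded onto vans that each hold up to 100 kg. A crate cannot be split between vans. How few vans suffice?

Total = 60 + 40 + 40 + 40 + 30 + 30 + 30 + 30 + 30 + 20 + 10 = 360 kg.
Lower bound: ⌈360/100⌉ = 4 vans.
A packing using 4 vans:
  van 1: 60 + 40 = 100
  van 2: 40 + 40 + 20 = 100
  van 3: 30 + 30 + 30 + 10 = 100
  van 4: 30 + 30 = 60
This matches the lower bound, so 4 is optimal.

4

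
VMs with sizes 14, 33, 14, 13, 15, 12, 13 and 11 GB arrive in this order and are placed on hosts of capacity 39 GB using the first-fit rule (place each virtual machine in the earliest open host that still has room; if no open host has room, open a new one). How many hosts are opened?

4

  14 → host 1 (new)  [load 14/39]
  33 → host 2 (new)  [load 33/39]
  14 → host 1  [load 28/39]
  13 → host 3 (new)  [load 13/39]
  15 → host 3  [load 28/39]
  12 → host 4 (new)  [load 12/39]
  13 → host 4  [load 25/39]
  11 → host 1  [load 39/39]
4 hosts opened.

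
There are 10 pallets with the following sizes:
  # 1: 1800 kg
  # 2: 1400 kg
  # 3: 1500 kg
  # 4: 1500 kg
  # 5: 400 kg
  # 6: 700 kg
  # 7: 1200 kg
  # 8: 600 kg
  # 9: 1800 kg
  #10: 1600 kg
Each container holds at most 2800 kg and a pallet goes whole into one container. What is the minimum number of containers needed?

Total = 1800 + 1800 + 1600 + 1500 + 1500 + 1400 + 1200 + 700 + 600 + 400 = 12500 kg.
Lower bound: ⌈12500/2800⌉ = 5 containers.
A packing using 6 containers:
  container 1: 1800 + 700 = 2500
  container 2: 1800 + 600 + 400 = 2800
  container 3: 1600 + 1200 = 2800
  container 4: 1500 = 1500
  container 5: 1500 = 1500
  container 6: 1400 = 1400
No arrangement into 5 containers stays within capacity, so 6 is optimal.

6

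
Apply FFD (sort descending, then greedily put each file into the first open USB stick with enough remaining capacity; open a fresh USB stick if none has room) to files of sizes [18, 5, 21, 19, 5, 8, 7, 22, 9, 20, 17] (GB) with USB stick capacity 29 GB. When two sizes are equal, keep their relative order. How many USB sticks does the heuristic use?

6

Sorted descending: 22, 21, 20, 19, 18, 17, 9, 8, 7, 5, 5.
  22 → USB stick 1 (new)  [load 22/29]
  21 → USB stick 2 (new)  [load 21/29]
  20 → USB stick 3 (new)  [load 20/29]
  19 → USB stick 4 (new)  [load 19/29]
  18 → USB stick 5 (new)  [load 18/29]
  17 → USB stick 6 (new)  [load 17/29]
  9 → USB stick 3  [load 29/29]
  8 → USB stick 2  [load 29/29]
  7 → USB stick 1  [load 29/29]
  5 → USB stick 4  [load 24/29]
  5 → USB stick 4  [load 29/29]
6 USB sticks opened.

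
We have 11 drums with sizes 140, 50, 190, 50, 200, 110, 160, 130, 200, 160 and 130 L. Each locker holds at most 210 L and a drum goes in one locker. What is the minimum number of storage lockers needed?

9

Total = 200 + 200 + 190 + 160 + 160 + 140 + 130 + 130 + 110 + 50 + 50 = 1520 L.
Lower bound: ⌈1520/210⌉ = 8 storage lockers.
Also, 9 drums each exceed 105 L, and no two of those can share a locker, so at least 9 storage lockers are needed.
A packing using 9 storage lockers:
  locker 1: 200 = 200
  locker 2: 200 = 200
  locker 3: 190 = 190
  locker 4: 160 + 50 = 210
  locker 5: 160 + 50 = 210
  locker 6: 140 = 140
  locker 7: 130 = 130
  locker 8: 130 = 130
  locker 9: 110 = 110
This matches the lower bound, so 9 is optimal.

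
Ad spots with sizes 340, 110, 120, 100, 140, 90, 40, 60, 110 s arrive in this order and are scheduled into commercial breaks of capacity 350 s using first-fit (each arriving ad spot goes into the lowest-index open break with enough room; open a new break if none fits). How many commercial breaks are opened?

4

  340 → break 1 (new)  [load 340/350]
  110 → break 2 (new)  [load 110/350]
  120 → break 2  [load 230/350]
  100 → break 2  [load 330/350]
  140 → break 3 (new)  [load 140/350]
  90 → break 3  [load 230/350]
  40 → break 3  [load 270/350]
  60 → break 3  [load 330/350]
  110 → break 4 (new)  [load 110/350]
4 commercial breaks opened.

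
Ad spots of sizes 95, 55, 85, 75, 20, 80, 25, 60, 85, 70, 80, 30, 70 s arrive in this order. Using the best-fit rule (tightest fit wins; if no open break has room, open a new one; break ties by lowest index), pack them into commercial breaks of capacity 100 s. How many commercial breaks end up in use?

  95 → break 1 (new)  [load 95/100]
  55 → break 2 (new)  [load 55/100]
  85 → break 3 (new)  [load 85/100]
  75 → break 4 (new)  [load 75/100]
  20 → break 4  [load 95/100]
  80 → break 5 (new)  [load 80/100]
  25 → break 2  [load 80/100]
  60 → break 6 (new)  [load 60/100]
  85 → break 7 (new)  [load 85/100]
  70 → break 8 (new)  [load 70/100]
  80 → break 9 (new)  [load 80/100]
  30 → break 8  [load 100/100]
  70 → break 10 (new)  [load 70/100]
10 commercial breaks opened.

10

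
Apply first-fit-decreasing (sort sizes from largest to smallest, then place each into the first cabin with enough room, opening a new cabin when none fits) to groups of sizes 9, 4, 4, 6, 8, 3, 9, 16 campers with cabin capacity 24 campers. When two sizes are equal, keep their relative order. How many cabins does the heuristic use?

Sorted descending: 16, 9, 9, 8, 6, 4, 4, 3.
  16 → cabin 1 (new)  [load 16/24]
  9 → cabin 2 (new)  [load 9/24]
  9 → cabin 2  [load 18/24]
  8 → cabin 1  [load 24/24]
  6 → cabin 2  [load 24/24]
  4 → cabin 3 (new)  [load 4/24]
  4 → cabin 3  [load 8/24]
  3 → cabin 3  [load 11/24]
3 cabins opened.

3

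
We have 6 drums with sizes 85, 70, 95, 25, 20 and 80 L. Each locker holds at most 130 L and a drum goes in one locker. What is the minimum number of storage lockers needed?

Total = 95 + 85 + 80 + 70 + 25 + 20 = 375 L.
Lower bound: ⌈375/130⌉ = 3 storage lockers.
Also, 4 drums each exceed 65 L, and no two of those can share a locker, so at least 4 storage lockers are needed.
A packing using 4 storage lockers:
  locker 1: 95 + 25 = 120
  locker 2: 85 + 20 = 105
  locker 3: 80 = 80
  locker 4: 70 = 70
This matches the lower bound, so 4 is optimal.

4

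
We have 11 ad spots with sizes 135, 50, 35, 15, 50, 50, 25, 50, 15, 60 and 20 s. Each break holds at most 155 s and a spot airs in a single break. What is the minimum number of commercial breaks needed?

4

Total = 135 + 60 + 50 + 50 + 50 + 50 + 35 + 25 + 20 + 15 + 15 = 505 s.
Lower bound: ⌈505/155⌉ = 4 commercial breaks.
A packing using 4 commercial breaks:
  break 1: 135 + 20 = 155
  break 2: 60 + 50 + 35 = 145
  break 3: 50 + 50 + 50 = 150
  break 4: 25 + 15 + 15 = 55
This matches the lower bound, so 4 is optimal.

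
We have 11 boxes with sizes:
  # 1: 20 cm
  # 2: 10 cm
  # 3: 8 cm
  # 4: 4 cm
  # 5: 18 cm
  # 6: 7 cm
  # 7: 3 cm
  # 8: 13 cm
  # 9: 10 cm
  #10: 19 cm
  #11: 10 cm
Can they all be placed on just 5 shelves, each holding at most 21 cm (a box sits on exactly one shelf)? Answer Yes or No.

Total = 122 cm; ⌈122/21⌉ = 6.
At least 6 shelves are required, but only 5 are allowed.

No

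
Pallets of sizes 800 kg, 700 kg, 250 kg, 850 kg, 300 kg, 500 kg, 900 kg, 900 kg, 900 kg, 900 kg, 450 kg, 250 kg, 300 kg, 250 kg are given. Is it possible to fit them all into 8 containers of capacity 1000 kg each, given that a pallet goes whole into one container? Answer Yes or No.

No

Total = 8250 kg; ⌈8250/1000⌉ = 9.
At least 9 containers are required, but only 8 are allowed.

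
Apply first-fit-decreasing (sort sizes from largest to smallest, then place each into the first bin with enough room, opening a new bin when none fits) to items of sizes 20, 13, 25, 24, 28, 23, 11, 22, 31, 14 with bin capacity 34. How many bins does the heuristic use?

8

Sorted descending: 31, 28, 25, 24, 23, 22, 20, 14, 13, 11.
  31 → bin 1 (new)  [load 31/34]
  28 → bin 2 (new)  [load 28/34]
  25 → bin 3 (new)  [load 25/34]
  24 → bin 4 (new)  [load 24/34]
  23 → bin 5 (new)  [load 23/34]
  22 → bin 6 (new)  [load 22/34]
  20 → bin 7 (new)  [load 20/34]
  14 → bin 7  [load 34/34]
  13 → bin 8 (new)  [load 13/34]
  11 → bin 5  [load 34/34]
8 bins opened.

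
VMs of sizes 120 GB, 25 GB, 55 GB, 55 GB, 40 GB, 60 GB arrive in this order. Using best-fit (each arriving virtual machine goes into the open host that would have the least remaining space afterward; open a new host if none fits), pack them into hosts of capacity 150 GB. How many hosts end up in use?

  120 → host 1 (new)  [load 120/150]
  25 → host 1  [load 145/150]
  55 → host 2 (new)  [load 55/150]
  55 → host 2  [load 110/150]
  40 → host 2  [load 150/150]
  60 → host 3 (new)  [load 60/150]
3 hosts opened.

3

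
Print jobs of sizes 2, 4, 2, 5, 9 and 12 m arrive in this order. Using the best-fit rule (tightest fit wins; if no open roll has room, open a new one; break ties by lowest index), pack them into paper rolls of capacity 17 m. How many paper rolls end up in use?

3

  2 → roll 1 (new)  [load 2/17]
  4 → roll 1  [load 6/17]
  2 → roll 1  [load 8/17]
  5 → roll 1  [load 13/17]
  9 → roll 2 (new)  [load 9/17]
  12 → roll 3 (new)  [load 12/17]
3 paper rolls opened.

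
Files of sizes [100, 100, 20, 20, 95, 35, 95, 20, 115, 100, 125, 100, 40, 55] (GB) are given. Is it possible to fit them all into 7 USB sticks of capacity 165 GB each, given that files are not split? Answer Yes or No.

No

Total = 1020 GB; ⌈1020/165⌉ = 7.
8 files each exceed half the capacity and cannot share a USB stick, forcing at least 8 USB sticks.
At least 8 USB sticks are required, but only 7 are allowed.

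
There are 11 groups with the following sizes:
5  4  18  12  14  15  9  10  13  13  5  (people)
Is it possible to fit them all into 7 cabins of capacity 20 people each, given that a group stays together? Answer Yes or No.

Yes

A valid assignment using 7 cabins:
  cabin 1: 18 = 18
  cabin 2: 15 + 5 = 20
  cabin 3: 14 + 5 = 19
  cabin 4: 13 + 4 = 17
  cabin 5: 13 = 13
  cabin 6: 12 = 12
  cabin 7: 10 + 9 = 19
Every load is within 20 people, so 7 cabins suffice.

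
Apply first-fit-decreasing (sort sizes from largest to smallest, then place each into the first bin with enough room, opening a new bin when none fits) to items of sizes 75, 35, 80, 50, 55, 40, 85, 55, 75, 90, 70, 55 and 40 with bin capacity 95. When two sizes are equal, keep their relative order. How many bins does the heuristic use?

Sorted descending: 90, 85, 80, 75, 75, 70, 55, 55, 55, 50, 40, 40, 35.
  90 → bin 1 (new)  [load 90/95]
  85 → bin 2 (new)  [load 85/95]
  80 → bin 3 (new)  [load 80/95]
  75 → bin 4 (new)  [load 75/95]
  75 → bin 5 (new)  [load 75/95]
  70 → bin 6 (new)  [load 70/95]
  55 → bin 7 (new)  [load 55/95]
  55 → bin 8 (new)  [load 55/95]
  55 → bin 9 (new)  [load 55/95]
  50 → bin 10 (new)  [load 50/95]
  40 → bin 7  [load 95/95]
  40 → bin 8  [load 95/95]
  35 → bin 9  [load 90/95]
10 bins opened.

10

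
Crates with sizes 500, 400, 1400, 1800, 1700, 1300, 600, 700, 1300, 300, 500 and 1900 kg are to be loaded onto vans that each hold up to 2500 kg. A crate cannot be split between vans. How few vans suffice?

6

Total = 1900 + 1800 + 1700 + 1400 + 1300 + 1300 + 700 + 600 + 500 + 500 + 400 + 300 = 12400 kg.
Lower bound: ⌈12400/2500⌉ = 5 vans.
Also, 6 crates each exceed 1250 kg, and no two of those can share a van, so at least 6 vans are needed.
A packing using 6 vans:
  van 1: 1900 + 600 = 2500
  van 2: 1800 + 700 = 2500
  van 3: 1700 + 500 + 300 = 2500
  van 4: 1400 + 500 + 400 = 2300
  van 5: 1300 = 1300
  van 6: 1300 = 1300
This matches the lower bound, so 6 is optimal.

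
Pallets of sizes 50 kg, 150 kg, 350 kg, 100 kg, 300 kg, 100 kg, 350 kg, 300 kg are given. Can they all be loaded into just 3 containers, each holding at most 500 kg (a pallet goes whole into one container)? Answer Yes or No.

No

Total = 1700 kg; ⌈1700/500⌉ = 4.
At least 4 containers are required, but only 3 are allowed.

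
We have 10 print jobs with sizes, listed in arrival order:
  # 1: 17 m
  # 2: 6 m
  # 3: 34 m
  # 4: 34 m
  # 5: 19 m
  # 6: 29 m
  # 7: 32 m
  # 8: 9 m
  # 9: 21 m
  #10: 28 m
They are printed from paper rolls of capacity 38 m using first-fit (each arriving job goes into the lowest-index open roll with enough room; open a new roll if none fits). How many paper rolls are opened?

8

  17 → roll 1 (new)  [load 17/38]
  6 → roll 1  [load 23/38]
  34 → roll 2 (new)  [load 34/38]
  34 → roll 3 (new)  [load 34/38]
  19 → roll 4 (new)  [load 19/38]
  29 → roll 5 (new)  [load 29/38]
  32 → roll 6 (new)  [load 32/38]
  9 → roll 1  [load 32/38]
  21 → roll 7 (new)  [load 21/38]
  28 → roll 8 (new)  [load 28/38]
8 paper rolls opened.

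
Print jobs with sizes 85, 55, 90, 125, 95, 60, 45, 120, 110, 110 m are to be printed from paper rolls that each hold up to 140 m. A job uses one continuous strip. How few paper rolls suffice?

8

Total = 125 + 120 + 110 + 110 + 95 + 90 + 85 + 60 + 55 + 45 = 895 m.
Lower bound: ⌈895/140⌉ = 7 paper rolls.
A packing using 8 paper rolls:
  roll 1: 125 = 125
  roll 2: 120 = 120
  roll 3: 110 = 110
  roll 4: 110 = 110
  roll 5: 95 + 45 = 140
  roll 6: 90 = 90
  roll 7: 85 + 55 = 140
  roll 8: 60 = 60
No arrangement into 7 paper rolls stays within capacity, so 8 is optimal.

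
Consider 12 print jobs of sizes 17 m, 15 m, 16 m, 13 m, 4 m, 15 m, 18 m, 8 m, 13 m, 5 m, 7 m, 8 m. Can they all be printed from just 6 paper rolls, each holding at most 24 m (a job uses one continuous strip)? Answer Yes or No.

Total = 139 m; ⌈139/24⌉ = 6.
7 print jobs each exceed half the capacity and cannot share a roll, forcing at least 7 paper rolls.
At least 7 paper rolls are required, but only 6 are allowed.

No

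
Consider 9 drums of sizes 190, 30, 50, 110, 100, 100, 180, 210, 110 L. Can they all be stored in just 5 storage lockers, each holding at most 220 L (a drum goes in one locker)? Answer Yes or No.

Total = 1080 L; ⌈1080/220⌉ = 5.
The bound of 5 does not rule out 5, but exhaustive search shows no assignment into 5 storage lockers of capacity 220 L exists — the minimum is 6.

No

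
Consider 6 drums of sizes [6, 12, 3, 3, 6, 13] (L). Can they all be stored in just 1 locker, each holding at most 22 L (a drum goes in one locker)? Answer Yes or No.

No

Total = 43 L; ⌈43/22⌉ = 2.
At least 2 storage lockers are required, but only 1 is allowed.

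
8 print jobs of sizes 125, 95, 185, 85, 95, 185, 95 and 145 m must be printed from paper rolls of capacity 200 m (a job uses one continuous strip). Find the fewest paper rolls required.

6

Total = 185 + 185 + 145 + 125 + 95 + 95 + 95 + 85 = 1010 m.
Lower bound: ⌈1010/200⌉ = 6 paper rolls.
A packing using 6 paper rolls:
  roll 1: 185 = 185
  roll 2: 185 = 185
  roll 3: 145 = 145
  roll 4: 125 = 125
  roll 5: 95 + 95 = 190
  roll 6: 95 + 85 = 180
This matches the lower bound, so 6 is optimal.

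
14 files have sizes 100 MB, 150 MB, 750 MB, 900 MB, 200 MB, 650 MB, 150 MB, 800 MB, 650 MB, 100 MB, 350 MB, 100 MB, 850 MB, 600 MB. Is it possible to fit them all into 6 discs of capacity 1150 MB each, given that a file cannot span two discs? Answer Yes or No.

No

Total = 6350 MB; ⌈6350/1150⌉ = 6.
7 files each exceed half the capacity and cannot share a disc, forcing at least 7 discs.
At least 7 discs are required, but only 6 are allowed.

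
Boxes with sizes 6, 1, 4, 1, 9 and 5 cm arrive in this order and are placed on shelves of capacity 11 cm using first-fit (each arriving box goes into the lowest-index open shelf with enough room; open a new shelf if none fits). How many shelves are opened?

3

  6 → shelf 1 (new)  [load 6/11]
  1 → shelf 1  [load 7/11]
  4 → shelf 1  [load 11/11]
  1 → shelf 2 (new)  [load 1/11]
  9 → shelf 2  [load 10/11]
  5 → shelf 3 (new)  [load 5/11]
3 shelves opened.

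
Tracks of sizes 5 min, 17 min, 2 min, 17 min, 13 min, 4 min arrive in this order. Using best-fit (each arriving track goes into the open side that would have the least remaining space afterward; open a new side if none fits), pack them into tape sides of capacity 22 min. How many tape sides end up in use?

  5 → side 1 (new)  [load 5/22]
  17 → side 1  [load 22/22]
  2 → side 2 (new)  [load 2/22]
  17 → side 2  [load 19/22]
  13 → side 3 (new)  [load 13/22]
  4 → side 3  [load 17/22]
3 tape sides opened.

3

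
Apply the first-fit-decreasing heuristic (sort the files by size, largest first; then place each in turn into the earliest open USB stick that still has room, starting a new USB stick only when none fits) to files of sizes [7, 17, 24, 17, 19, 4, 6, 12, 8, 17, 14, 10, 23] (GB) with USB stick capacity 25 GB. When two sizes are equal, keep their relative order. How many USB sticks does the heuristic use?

Sorted descending: 24, 23, 19, 17, 17, 17, 14, 12, 10, 8, 7, 6, 4.
  24 → USB stick 1 (new)  [load 24/25]
  23 → USB stick 2 (new)  [load 23/25]
  19 → USB stick 3 (new)  [load 19/25]
  17 → USB stick 4 (new)  [load 17/25]
  17 → USB stick 5 (new)  [load 17/25]
  17 → USB stick 6 (new)  [load 17/25]
  14 → USB stick 7 (new)  [load 14/25]
  12 → USB stick 8 (new)  [load 12/25]
  10 → USB stick 7  [load 24/25]
  8 → USB stick 4  [load 25/25]
  7 → USB stick 5  [load 24/25]
  6 → USB stick 3  [load 25/25]
  4 → USB stick 6  [load 21/25]
8 USB sticks opened.

8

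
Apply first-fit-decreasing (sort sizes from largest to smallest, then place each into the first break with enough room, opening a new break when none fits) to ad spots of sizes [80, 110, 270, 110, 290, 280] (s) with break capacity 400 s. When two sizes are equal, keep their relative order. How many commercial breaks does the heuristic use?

Sorted descending: 290, 280, 270, 110, 110, 80.
  290 → break 1 (new)  [load 290/400]
  280 → break 2 (new)  [load 280/400]
  270 → break 3 (new)  [load 270/400]
  110 → break 1  [load 400/400]
  110 → break 2  [load 390/400]
  80 → break 3  [load 350/400]
3 commercial breaks opened.

3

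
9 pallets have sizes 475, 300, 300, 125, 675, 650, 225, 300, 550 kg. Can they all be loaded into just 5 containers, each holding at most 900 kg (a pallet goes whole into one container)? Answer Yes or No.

A valid assignment using 5 containers:
  container 1: 675 + 225 = 900
  container 2: 650 + 125 = 775
  container 3: 550 + 300 = 850
  container 4: 475 + 300 = 775
  container 5: 300 = 300
Every load is within 900 kg, so 5 containers suffice.

Yes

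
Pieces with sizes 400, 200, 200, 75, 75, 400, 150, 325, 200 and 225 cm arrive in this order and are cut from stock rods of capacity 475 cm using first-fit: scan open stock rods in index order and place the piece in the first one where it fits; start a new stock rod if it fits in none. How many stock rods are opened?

5

  400 → stock rod 1 (new)  [load 400/475]
  200 → stock rod 2 (new)  [load 200/475]
  200 → stock rod 2  [load 400/475]
  75 → stock rod 1  [load 475/475]
  75 → stock rod 2  [load 475/475]
  400 → stock rod 3 (new)  [load 400/475]
  150 → stock rod 4 (new)  [load 150/475]
  325 → stock rod 4  [load 475/475]
  200 → stock rod 5 (new)  [load 200/475]
  225 → stock rod 5  [load 425/475]
5 stock rods opened.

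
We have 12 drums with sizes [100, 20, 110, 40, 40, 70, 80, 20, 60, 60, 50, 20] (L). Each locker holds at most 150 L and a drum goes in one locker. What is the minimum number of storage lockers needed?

Total = 110 + 100 + 80 + 70 + 60 + 60 + 50 + 40 + 40 + 20 + 20 + 20 = 670 L.
Lower bound: ⌈670/150⌉ = 5 storage lockers.
A packing using 5 storage lockers:
  locker 1: 110 + 40 = 150
  locker 2: 100 + 50 = 150
  locker 3: 80 + 70 = 150
  locker 4: 60 + 60 + 20 = 140
  locker 5: 40 + 20 + 20 = 80
This matches the lower bound, so 5 is optimal.

5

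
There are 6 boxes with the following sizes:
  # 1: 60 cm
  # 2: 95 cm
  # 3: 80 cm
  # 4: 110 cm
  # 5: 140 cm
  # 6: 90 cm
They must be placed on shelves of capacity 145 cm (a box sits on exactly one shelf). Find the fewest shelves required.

Total = 140 + 110 + 95 + 90 + 80 + 60 = 575 cm.
Lower bound: ⌈575/145⌉ = 4 shelves.
Also, 5 boxes each exceed 145/2 cm, and no two of those can share a shelf, so at least 5 shelves are needed.
A packing using 5 shelves:
  shelf 1: 140 = 140
  shelf 2: 110 = 110
  shelf 3: 95 = 95
  shelf 4: 90 = 90
  shelf 5: 80 + 60 = 140
This matches the lower bound, so 5 is optimal.

5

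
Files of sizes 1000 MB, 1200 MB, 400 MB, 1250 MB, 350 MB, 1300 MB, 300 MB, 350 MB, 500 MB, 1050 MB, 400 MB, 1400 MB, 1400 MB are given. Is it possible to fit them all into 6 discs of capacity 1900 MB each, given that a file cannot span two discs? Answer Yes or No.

No

Total = 10900 MB; ⌈10900/1900⌉ = 6.
7 files each exceed half the capacity and cannot share a disc, forcing at least 7 discs.
At least 7 discs are required, but only 6 are allowed.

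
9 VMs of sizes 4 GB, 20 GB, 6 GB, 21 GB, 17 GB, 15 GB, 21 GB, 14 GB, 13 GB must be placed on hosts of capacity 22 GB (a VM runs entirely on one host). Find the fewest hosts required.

Total = 21 + 21 + 20 + 17 + 15 + 14 + 13 + 6 + 4 = 131 GB.
Lower bound: ⌈131/22⌉ = 6 hosts.
Also, 7 VMs each exceed 11 GB, and no two of those can share a host, so at least 7 hosts are needed.
A packing using 7 hosts:
  host 1: 21 = 21
  host 2: 21 = 21
  host 3: 20 = 20
  host 4: 17 + 4 = 21
  host 5: 15 + 6 = 21
  host 6: 14 = 14
  host 7: 13 = 13
This matches the lower bound, so 7 is optimal.

7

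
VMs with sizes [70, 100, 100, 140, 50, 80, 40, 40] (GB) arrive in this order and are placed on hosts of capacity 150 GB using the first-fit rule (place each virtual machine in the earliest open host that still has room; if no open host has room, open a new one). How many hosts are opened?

5

  70 → host 1 (new)  [load 70/150]
  100 → host 2 (new)  [load 100/150]
  100 → host 3 (new)  [load 100/150]
  140 → host 4 (new)  [load 140/150]
  50 → host 1  [load 120/150]
  80 → host 5 (new)  [load 80/150]
  40 → host 2  [load 140/150]
  40 → host 3  [load 140/150]
5 hosts opened.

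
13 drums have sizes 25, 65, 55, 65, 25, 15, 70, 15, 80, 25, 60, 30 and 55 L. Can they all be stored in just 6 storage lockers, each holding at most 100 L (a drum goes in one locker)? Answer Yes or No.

Total = 585 L; ⌈585/100⌉ = 6.
7 drums each exceed half the capacity and cannot share a locker, forcing at least 7 storage lockers.
At least 7 storage lockers are required, but only 6 are allowed.

No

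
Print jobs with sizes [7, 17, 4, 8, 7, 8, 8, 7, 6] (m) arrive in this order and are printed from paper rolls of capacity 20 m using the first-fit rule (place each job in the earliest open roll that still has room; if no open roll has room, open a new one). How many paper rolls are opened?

  7 → roll 1 (new)  [load 7/20]
  17 → roll 2 (new)  [load 17/20]
  4 → roll 1  [load 11/20]
  8 → roll 1  [load 19/20]
  7 → roll 3 (new)  [load 7/20]
  8 → roll 3  [load 15/20]
  8 → roll 4 (new)  [load 8/20]
  7 → roll 4  [load 15/20]
  6 → roll 5 (new)  [load 6/20]
5 paper rolls opened.

5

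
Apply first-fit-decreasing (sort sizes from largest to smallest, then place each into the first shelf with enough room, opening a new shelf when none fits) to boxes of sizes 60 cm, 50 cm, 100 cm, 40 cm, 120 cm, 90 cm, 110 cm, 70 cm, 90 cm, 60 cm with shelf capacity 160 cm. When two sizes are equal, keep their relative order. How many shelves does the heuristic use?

5

Sorted descending: 120, 110, 100, 90, 90, 70, 60, 60, 50, 40.
  120 → shelf 1 (new)  [load 120/160]
  110 → shelf 2 (new)  [load 110/160]
  100 → shelf 3 (new)  [load 100/160]
  90 → shelf 4 (new)  [load 90/160]
  90 → shelf 5 (new)  [load 90/160]
  70 → shelf 4  [load 160/160]
  60 → shelf 3  [load 160/160]
  60 → shelf 5  [load 150/160]
  50 → shelf 2  [load 160/160]
  40 → shelf 1  [load 160/160]
5 shelves opened.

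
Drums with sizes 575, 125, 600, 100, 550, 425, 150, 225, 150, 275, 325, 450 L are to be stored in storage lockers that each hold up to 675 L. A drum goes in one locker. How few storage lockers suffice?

Total = 600 + 575 + 550 + 450 + 425 + 325 + 275 + 225 + 150 + 150 + 125 + 100 = 3950 L.
Lower bound: ⌈3950/675⌉ = 6 storage lockers.
A packing using 7 storage lockers:
  locker 1: 600 = 600
  locker 2: 575 + 100 = 675
  locker 3: 550 + 125 = 675
  locker 4: 450 + 225 = 675
  locker 5: 425 + 150 = 575
  locker 6: 325 + 275 = 600
  locker 7: 150 = 150
No arrangement into 6 storage lockers stays within capacity, so 7 is optimal.

7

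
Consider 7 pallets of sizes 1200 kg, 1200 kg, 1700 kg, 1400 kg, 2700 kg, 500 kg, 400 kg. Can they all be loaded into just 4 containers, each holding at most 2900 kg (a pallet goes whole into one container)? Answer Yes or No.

A valid assignment using 4 containers:
  container 1: 2700 = 2700
  container 2: 1700 + 1200 = 2900
  container 3: 1400 + 1200 = 2600
  container 4: 500 + 400 = 900
Every load is within 2900 kg, so 4 containers suffice.

Yes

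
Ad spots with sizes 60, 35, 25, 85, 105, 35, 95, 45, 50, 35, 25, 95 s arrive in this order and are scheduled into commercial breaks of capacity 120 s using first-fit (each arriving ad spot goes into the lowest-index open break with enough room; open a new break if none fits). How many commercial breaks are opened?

  60 → break 1 (new)  [load 60/120]
  35 → break 1  [load 95/120]
  25 → break 1  [load 120/120]
  85 → break 2 (new)  [load 85/120]
  105 → break 3 (new)  [load 105/120]
  35 → break 2  [load 120/120]
  95 → break 4 (new)  [load 95/120]
  45 → break 5 (new)  [load 45/120]
  50 → break 5  [load 95/120]
  35 → break 6 (new)  [load 35/120]
  25 → break 4  [load 120/120]
  95 → break 7 (new)  [load 95/120]
7 commercial breaks opened.

7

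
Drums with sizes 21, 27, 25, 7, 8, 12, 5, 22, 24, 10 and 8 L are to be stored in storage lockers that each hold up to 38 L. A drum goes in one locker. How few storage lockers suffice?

5

Total = 27 + 25 + 24 + 22 + 21 + 12 + 10 + 8 + 8 + 7 + 5 = 169 L.
Lower bound: ⌈169/38⌉ = 5 storage lockers.
A packing using 5 storage lockers:
  locker 1: 27 + 10 = 37
  locker 2: 25 + 12 = 37
  locker 3: 24 + 8 + 5 = 37
  locker 4: 22 + 8 + 7 = 37
  locker 5: 21 = 21
This matches the lower bound, so 5 is optimal.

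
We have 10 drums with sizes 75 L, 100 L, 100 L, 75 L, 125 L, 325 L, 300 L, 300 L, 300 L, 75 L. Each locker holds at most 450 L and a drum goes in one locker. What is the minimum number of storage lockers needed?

Total = 325 + 300 + 300 + 300 + 125 + 100 + 100 + 75 + 75 + 75 = 1775 L.
Lower bound: ⌈1775/450⌉ = 4 storage lockers.
A packing using 5 storage lockers:
  locker 1: 325 + 125 = 450
  locker 2: 300 + 100 = 400
  locker 3: 300 + 100 = 400
  locker 4: 300 + 75 + 75 = 450
  locker 5: 75 = 75
No arrangement into 4 storage lockers stays within capacity, so 5 is optimal.

5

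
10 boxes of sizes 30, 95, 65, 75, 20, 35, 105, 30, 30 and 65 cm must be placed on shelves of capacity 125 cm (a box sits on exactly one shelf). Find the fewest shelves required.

Total = 105 + 95 + 75 + 65 + 65 + 35 + 30 + 30 + 30 + 20 = 550 cm.
Lower bound: ⌈550/125⌉ = 5 shelves.
A packing using 5 shelves:
  shelf 1: 105 + 20 = 125
  shelf 2: 95 + 30 = 125
  shelf 3: 75 + 35 = 110
  shelf 4: 65 + 30 + 30 = 125
  shelf 5: 65 = 65
This matches the lower bound, so 5 is optimal.

5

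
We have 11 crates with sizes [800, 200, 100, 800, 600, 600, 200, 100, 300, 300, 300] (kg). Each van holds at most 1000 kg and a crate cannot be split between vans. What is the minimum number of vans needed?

Total = 800 + 800 + 600 + 600 + 300 + 300 + 300 + 200 + 200 + 100 + 100 = 4300 kg.
Lower bound: ⌈4300/1000⌉ = 5 vans.
A packing using 5 vans:
  van 1: 800 + 200 = 1000
  van 2: 800 + 200 = 1000
  van 3: 600 + 300 + 100 = 1000
  van 4: 600 + 300 + 100 = 1000
  van 5: 300 = 300
This matches the lower bound, so 5 is optimal.

5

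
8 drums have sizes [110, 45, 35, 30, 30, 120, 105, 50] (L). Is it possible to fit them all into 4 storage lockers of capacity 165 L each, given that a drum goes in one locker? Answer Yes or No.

Yes

A valid assignment using 4 storage lockers:
  locker 1: 120 + 45 = 165
  locker 2: 110 + 50 = 160
  locker 3: 105 + 35 = 140
  locker 4: 30 + 30 = 60
Every load is within 165 L, so 4 storage lockers suffice.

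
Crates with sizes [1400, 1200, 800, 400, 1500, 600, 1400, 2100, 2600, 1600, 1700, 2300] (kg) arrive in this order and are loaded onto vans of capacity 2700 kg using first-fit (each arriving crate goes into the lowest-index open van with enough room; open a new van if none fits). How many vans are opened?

8

  1400 → van 1 (new)  [load 1400/2700]
  1200 → van 1  [load 2600/2700]
  800 → van 2 (new)  [load 800/2700]
  400 → van 2  [load 1200/2700]
  1500 → van 2  [load 2700/2700]
  600 → van 3 (new)  [load 600/2700]
  1400 → van 3  [load 2000/2700]
  2100 → van 4 (new)  [load 2100/2700]
  2600 → van 5 (new)  [load 2600/2700]
  1600 → van 6 (new)  [load 1600/2700]
  1700 → van 7 (new)  [load 1700/2700]
  2300 → van 8 (new)  [load 2300/2700]
8 vans opened.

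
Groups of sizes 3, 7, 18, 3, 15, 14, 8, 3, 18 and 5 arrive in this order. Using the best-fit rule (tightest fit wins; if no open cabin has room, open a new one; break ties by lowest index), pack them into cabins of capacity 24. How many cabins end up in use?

4

  3 → cabin 1 (new)  [load 3/24]
  7 → cabin 1  [load 10/24]
  18 → cabin 2 (new)  [load 18/24]
  3 → cabin 2  [load 21/24]
  15 → cabin 3 (new)  [load 15/24]
  14 → cabin 1  [load 24/24]
  8 → cabin 3  [load 23/24]
  3 → cabin 2  [load 24/24]
  18 → cabin 4 (new)  [load 18/24]
  5 → cabin 4  [load 23/24]
4 cabins opened.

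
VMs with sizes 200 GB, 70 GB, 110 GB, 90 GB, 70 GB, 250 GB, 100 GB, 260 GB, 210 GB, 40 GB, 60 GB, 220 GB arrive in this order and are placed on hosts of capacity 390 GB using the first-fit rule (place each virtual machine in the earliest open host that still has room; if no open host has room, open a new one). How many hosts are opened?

6

  200 → host 1 (new)  [load 200/390]
  70 → host 1  [load 270/390]
  110 → host 1  [load 380/390]
  90 → host 2 (new)  [load 90/390]
  70 → host 2  [load 160/390]
  250 → host 3 (new)  [load 250/390]
  100 → host 2  [load 260/390]
  260 → host 4 (new)  [load 260/390]
  210 → host 5 (new)  [load 210/390]
  40 → host 2  [load 300/390]
  60 → host 2  [load 360/390]
  220 → host 6 (new)  [load 220/390]
6 hosts opened.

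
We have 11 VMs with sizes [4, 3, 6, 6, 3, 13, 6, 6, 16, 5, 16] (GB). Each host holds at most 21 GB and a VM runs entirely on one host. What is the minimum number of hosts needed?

5

Total = 16 + 16 + 13 + 6 + 6 + 6 + 6 + 5 + 4 + 3 + 3 = 84 GB.
Lower bound: ⌈84/21⌉ = 4 hosts.
A packing using 5 hosts:
  host 1: 16 + 5 = 21
  host 2: 16 + 4 = 20
  host 3: 13 + 6 = 19
  host 4: 6 + 6 + 6 + 3 = 21
  host 5: 3 = 3
No arrangement into 4 hosts stays within capacity, so 5 is optimal.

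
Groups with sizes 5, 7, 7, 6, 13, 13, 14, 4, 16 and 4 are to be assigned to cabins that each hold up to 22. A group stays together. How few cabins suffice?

5

Total = 16 + 14 + 13 + 13 + 7 + 7 + 6 + 5 + 4 + 4 = 89.
Lower bound: ⌈89/22⌉ = 5 cabins.
A packing using 5 cabins:
  cabin 1: 16 + 6 = 22
  cabin 2: 14 + 7 = 21
  cabin 3: 13 + 7 = 20
  cabin 4: 13 + 5 + 4 = 22
  cabin 5: 4 = 4
This matches the lower bound, so 5 is optimal.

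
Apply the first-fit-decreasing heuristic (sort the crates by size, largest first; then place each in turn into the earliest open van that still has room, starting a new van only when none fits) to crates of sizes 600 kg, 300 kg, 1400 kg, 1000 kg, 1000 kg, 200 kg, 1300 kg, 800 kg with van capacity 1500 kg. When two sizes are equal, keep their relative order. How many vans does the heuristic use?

5

Sorted descending: 1400, 1300, 1000, 1000, 800, 600, 300, 200.
  1400 → van 1 (new)  [load 1400/1500]
  1300 → van 2 (new)  [load 1300/1500]
  1000 → van 3 (new)  [load 1000/1500]
  1000 → van 4 (new)  [load 1000/1500]
  800 → van 5 (new)  [load 800/1500]
  600 → van 5  [load 1400/1500]
  300 → van 3  [load 1300/1500]
  200 → van 2  [load 1500/1500]
5 vans opened.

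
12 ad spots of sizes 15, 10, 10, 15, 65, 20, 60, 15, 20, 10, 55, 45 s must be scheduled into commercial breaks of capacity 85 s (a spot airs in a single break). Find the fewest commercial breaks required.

Total = 65 + 60 + 55 + 45 + 20 + 20 + 15 + 15 + 15 + 10 + 10 + 10 = 340 s.
Lower bound: ⌈340/85⌉ = 4 commercial breaks.
A packing using 4 commercial breaks:
  break 1: 65 + 20 = 85
  break 2: 60 + 15 + 10 = 85
  break 3: 55 + 20 + 10 = 85
  break 4: 45 + 15 + 15 + 10 = 85
This matches the lower bound, so 4 is optimal.

4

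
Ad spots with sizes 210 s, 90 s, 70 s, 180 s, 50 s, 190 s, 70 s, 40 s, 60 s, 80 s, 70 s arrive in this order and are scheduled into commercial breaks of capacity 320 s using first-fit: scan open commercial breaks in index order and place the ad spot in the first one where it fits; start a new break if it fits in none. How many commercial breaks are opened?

4

  210 → break 1 (new)  [load 210/320]
  90 → break 1  [load 300/320]
  70 → break 2 (new)  [load 70/320]
  180 → break 2  [load 250/320]
  50 → break 2  [load 300/320]
  190 → break 3 (new)  [load 190/320]
  70 → break 3  [load 260/320]
  40 → break 3  [load 300/320]
  60 → break 4 (new)  [load 60/320]
  80 → break 4  [load 140/320]
  70 → break 4  [load 210/320]
4 commercial breaks opened.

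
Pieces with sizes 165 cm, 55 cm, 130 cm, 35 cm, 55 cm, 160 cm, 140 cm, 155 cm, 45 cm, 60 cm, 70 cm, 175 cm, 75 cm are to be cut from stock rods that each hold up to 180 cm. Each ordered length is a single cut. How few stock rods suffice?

Total = 175 + 165 + 160 + 155 + 140 + 130 + 75 + 70 + 60 + 55 + 55 + 45 + 35 = 1320 cm.
Lower bound: ⌈1320/180⌉ = 8 stock rods.
A packing using 8 stock rods:
  stock rod 1: 175 = 175
  stock rod 2: 165 = 165
  stock rod 3: 160 = 160
  stock rod 4: 155 = 155
  stock rod 5: 140 + 35 = 175
  stock rod 6: 130 + 45 = 175
  stock rod 7: 75 + 70 = 145
  stock rod 8: 60 + 55 + 55 = 170
This matches the lower bound, so 8 is optimal.

8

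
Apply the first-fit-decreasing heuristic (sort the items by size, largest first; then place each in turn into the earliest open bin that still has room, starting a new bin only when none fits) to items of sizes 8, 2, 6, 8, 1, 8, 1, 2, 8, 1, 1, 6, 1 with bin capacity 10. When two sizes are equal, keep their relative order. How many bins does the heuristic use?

6

Sorted descending: 8, 8, 8, 8, 6, 6, 2, 2, 1, 1, 1, 1, 1.
  8 → bin 1 (new)  [load 8/10]
  8 → bin 2 (new)  [load 8/10]
  8 → bin 3 (new)  [load 8/10]
  8 → bin 4 (new)  [load 8/10]
  6 → bin 5 (new)  [load 6/10]
  6 → bin 6 (new)  [load 6/10]
  2 → bin 1  [load 10/10]
  2 → bin 2  [load 10/10]
  1 → bin 3  [load 9/10]
  1 → bin 3  [load 10/10]
  1 → bin 4  [load 9/10]
  1 → bin 4  [load 10/10]
  1 → bin 5  [load 7/10]
6 bins opened.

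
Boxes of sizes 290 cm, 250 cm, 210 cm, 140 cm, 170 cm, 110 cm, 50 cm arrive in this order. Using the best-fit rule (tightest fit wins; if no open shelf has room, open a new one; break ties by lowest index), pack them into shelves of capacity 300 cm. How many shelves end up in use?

  290 → shelf 1 (new)  [load 290/300]
  250 → shelf 2 (new)  [load 250/300]
  210 → shelf 3 (new)  [load 210/300]
  140 → shelf 4 (new)  [load 140/300]
  170 → shelf 5 (new)  [load 170/300]
  110 → shelf 5  [load 280/300]
  50 → shelf 2  [load 300/300]
5 shelves opened.

5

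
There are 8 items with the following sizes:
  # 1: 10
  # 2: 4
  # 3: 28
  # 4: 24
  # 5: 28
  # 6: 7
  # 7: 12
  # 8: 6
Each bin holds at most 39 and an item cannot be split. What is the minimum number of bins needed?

Total = 28 + 28 + 24 + 12 + 10 + 7 + 6 + 4 = 119.
Lower bound: ⌈119/39⌉ = 4 bins.
A packing using 4 bins:
  bin 1: 28 + 10 = 38
  bin 2: 28 + 7 + 4 = 39
  bin 3: 24 + 12 = 36
  bin 4: 6 = 6
This matches the lower bound, so 4 is optimal.

4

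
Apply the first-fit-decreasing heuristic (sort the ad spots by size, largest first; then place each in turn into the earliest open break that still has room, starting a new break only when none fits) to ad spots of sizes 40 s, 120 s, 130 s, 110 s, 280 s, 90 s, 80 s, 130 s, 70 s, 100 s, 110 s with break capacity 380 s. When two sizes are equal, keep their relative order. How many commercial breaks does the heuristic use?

Sorted descending: 280, 130, 130, 120, 110, 110, 100, 90, 80, 70, 40.
  280 → break 1 (new)  [load 280/380]
  130 → break 2 (new)  [load 130/380]
  130 → break 2  [load 260/380]
  120 → break 2  [load 380/380]
  110 → break 3 (new)  [load 110/380]
  110 → break 3  [load 220/380]
  100 → break 1  [load 380/380]
  90 → break 3  [load 310/380]
  80 → break 4 (new)  [load 80/380]
  70 → break 3  [load 380/380]
  40 → break 4  [load 120/380]
4 commercial breaks opened.

4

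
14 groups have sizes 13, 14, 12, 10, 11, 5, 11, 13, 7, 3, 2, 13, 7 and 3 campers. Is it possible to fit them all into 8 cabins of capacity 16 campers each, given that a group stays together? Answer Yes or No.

Total = 124 campers; ⌈124/16⌉ = 8.
The bound of 8 does not rule out 8, but exhaustive search shows no assignment into 8 cabins of capacity 16 campers exists — the minimum is 9.

No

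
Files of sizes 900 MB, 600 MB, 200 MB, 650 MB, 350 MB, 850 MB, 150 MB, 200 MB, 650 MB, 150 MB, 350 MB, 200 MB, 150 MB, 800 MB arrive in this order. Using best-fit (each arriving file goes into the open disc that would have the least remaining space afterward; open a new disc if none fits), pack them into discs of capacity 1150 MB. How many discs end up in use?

  900 → disc 1 (new)  [load 900/1150]
  600 → disc 2 (new)  [load 600/1150]
  200 → disc 1  [load 1100/1150]
  650 → disc 3 (new)  [load 650/1150]
  350 → disc 3  [load 1000/1150]
  850 → disc 4 (new)  [load 850/1150]
  150 → disc 3  [load 1150/1150]
  200 → disc 4  [load 1050/1150]
  650 → disc 5 (new)  [load 650/1150]
  150 → disc 5  [load 800/1150]
  350 → disc 5  [load 1150/1150]
  200 → disc 2  [load 800/1150]
  150 → disc 2  [load 950/1150]
  800 → disc 6 (new)  [load 800/1150]
6 discs opened.

6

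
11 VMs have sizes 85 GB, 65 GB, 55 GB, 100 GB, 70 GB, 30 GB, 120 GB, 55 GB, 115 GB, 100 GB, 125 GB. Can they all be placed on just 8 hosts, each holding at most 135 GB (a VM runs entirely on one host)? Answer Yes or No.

A valid assignment using 8 hosts:
  host 1: 125 = 125
  host 2: 120 = 120
  host 3: 115 = 115
  host 4: 100 + 30 = 130
  host 5: 100 = 100
  host 6: 85 = 85
  host 7: 70 + 65 = 135
  host 8: 55 + 55 = 110
Every load is within 135 GB, so 8 hosts suffice.

Yes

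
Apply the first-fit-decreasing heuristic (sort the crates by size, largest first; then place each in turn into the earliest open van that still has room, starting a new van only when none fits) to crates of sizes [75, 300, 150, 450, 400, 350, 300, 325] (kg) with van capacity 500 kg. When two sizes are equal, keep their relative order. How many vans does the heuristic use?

Sorted descending: 450, 400, 350, 325, 300, 300, 150, 75.
  450 → van 1 (new)  [load 450/500]
  400 → van 2 (new)  [load 400/500]
  350 → van 3 (new)  [load 350/500]
  325 → van 4 (new)  [load 325/500]
  300 → van 5 (new)  [load 300/500]
  300 → van 6 (new)  [load 300/500]
  150 → van 3  [load 500/500]
  75 → van 2  [load 475/500]
6 vans opened.

6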